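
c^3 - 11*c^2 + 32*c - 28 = (c - 7)*(c - 2)^2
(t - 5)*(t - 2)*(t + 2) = t^3 - 5*t^2 - 4*t + 20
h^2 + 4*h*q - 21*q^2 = (h - 3*q)*(h + 7*q)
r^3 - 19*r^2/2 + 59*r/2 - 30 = (r - 4)*(r - 3)*(r - 5/2)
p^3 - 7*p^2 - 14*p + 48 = (p - 8)*(p - 2)*(p + 3)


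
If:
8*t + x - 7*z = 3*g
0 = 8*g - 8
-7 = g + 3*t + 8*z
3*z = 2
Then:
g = 1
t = -40/9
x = 389/9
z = 2/3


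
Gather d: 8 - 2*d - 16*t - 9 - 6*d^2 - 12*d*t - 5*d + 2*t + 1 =-6*d^2 + d*(-12*t - 7) - 14*t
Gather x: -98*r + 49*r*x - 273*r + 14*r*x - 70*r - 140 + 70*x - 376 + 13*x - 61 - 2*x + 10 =-441*r + x*(63*r + 81) - 567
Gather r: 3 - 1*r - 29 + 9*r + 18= 8*r - 8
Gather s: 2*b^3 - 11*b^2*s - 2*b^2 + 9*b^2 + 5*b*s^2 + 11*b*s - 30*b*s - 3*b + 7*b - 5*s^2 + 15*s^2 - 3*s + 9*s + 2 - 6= 2*b^3 + 7*b^2 + 4*b + s^2*(5*b + 10) + s*(-11*b^2 - 19*b + 6) - 4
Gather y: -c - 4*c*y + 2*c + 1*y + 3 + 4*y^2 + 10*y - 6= c + 4*y^2 + y*(11 - 4*c) - 3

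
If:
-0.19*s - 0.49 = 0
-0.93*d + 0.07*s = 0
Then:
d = -0.19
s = -2.58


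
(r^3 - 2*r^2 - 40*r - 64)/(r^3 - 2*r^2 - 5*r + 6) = (r^2 - 4*r - 32)/(r^2 - 4*r + 3)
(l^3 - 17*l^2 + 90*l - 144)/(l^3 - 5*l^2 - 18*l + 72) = (l - 8)/(l + 4)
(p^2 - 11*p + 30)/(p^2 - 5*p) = (p - 6)/p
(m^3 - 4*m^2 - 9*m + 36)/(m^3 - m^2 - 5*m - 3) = (m^2 - m - 12)/(m^2 + 2*m + 1)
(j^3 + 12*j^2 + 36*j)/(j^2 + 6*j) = j + 6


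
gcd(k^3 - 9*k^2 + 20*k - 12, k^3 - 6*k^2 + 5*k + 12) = 1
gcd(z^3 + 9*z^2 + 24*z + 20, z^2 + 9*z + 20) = z + 5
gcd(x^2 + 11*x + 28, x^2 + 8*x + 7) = x + 7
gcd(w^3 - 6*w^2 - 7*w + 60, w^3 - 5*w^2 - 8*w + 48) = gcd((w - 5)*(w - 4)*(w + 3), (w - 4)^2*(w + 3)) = w^2 - w - 12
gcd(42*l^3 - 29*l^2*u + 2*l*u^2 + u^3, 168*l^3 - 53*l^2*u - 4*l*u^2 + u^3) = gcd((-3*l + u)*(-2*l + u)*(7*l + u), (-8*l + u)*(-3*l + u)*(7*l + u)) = -21*l^2 + 4*l*u + u^2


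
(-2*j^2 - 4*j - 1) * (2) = -4*j^2 - 8*j - 2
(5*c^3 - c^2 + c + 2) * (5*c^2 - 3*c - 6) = 25*c^5 - 20*c^4 - 22*c^3 + 13*c^2 - 12*c - 12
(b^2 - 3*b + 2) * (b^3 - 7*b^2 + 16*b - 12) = b^5 - 10*b^4 + 39*b^3 - 74*b^2 + 68*b - 24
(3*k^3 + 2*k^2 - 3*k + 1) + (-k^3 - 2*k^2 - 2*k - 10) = 2*k^3 - 5*k - 9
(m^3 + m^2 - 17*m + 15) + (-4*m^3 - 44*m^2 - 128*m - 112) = -3*m^3 - 43*m^2 - 145*m - 97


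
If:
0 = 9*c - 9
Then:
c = 1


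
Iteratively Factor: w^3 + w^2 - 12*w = (w - 3)*(w^2 + 4*w) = (w - 3)*(w + 4)*(w)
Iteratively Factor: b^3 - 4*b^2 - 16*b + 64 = (b + 4)*(b^2 - 8*b + 16) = (b - 4)*(b + 4)*(b - 4)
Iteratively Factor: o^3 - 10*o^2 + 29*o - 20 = (o - 4)*(o^2 - 6*o + 5) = (o - 5)*(o - 4)*(o - 1)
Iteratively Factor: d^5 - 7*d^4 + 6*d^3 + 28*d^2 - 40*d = (d - 5)*(d^4 - 2*d^3 - 4*d^2 + 8*d) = (d - 5)*(d - 2)*(d^3 - 4*d) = (d - 5)*(d - 2)^2*(d^2 + 2*d) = (d - 5)*(d - 2)^2*(d + 2)*(d)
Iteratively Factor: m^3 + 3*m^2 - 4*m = (m + 4)*(m^2 - m) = (m - 1)*(m + 4)*(m)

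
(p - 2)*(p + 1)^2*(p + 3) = p^4 + 3*p^3 - 3*p^2 - 11*p - 6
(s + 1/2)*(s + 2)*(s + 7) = s^3 + 19*s^2/2 + 37*s/2 + 7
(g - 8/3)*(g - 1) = g^2 - 11*g/3 + 8/3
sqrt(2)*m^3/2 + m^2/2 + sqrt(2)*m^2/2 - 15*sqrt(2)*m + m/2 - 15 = (m - 5)*(m + 6)*(sqrt(2)*m/2 + 1/2)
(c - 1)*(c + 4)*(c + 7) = c^3 + 10*c^2 + 17*c - 28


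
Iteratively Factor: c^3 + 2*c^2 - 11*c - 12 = (c + 4)*(c^2 - 2*c - 3) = (c - 3)*(c + 4)*(c + 1)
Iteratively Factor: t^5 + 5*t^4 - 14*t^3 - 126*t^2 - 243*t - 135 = (t + 3)*(t^4 + 2*t^3 - 20*t^2 - 66*t - 45) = (t + 3)^2*(t^3 - t^2 - 17*t - 15) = (t - 5)*(t + 3)^2*(t^2 + 4*t + 3) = (t - 5)*(t + 3)^3*(t + 1)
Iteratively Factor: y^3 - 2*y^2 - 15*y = (y)*(y^2 - 2*y - 15) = y*(y - 5)*(y + 3)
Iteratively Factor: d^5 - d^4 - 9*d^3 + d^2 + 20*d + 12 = (d + 1)*(d^4 - 2*d^3 - 7*d^2 + 8*d + 12) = (d - 2)*(d + 1)*(d^3 - 7*d - 6) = (d - 3)*(d - 2)*(d + 1)*(d^2 + 3*d + 2) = (d - 3)*(d - 2)*(d + 1)^2*(d + 2)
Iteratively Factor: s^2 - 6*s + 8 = (s - 4)*(s - 2)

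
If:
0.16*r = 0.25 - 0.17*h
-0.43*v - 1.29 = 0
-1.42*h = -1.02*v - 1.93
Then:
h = -0.80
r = 2.41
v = -3.00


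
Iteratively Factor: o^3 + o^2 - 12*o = (o)*(o^2 + o - 12) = o*(o - 3)*(o + 4)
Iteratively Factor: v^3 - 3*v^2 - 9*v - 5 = (v + 1)*(v^2 - 4*v - 5) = (v + 1)^2*(v - 5)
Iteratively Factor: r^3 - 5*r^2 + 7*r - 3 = (r - 1)*(r^2 - 4*r + 3) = (r - 3)*(r - 1)*(r - 1)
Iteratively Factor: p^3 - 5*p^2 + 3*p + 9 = (p + 1)*(p^2 - 6*p + 9) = (p - 3)*(p + 1)*(p - 3)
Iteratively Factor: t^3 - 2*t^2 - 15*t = (t)*(t^2 - 2*t - 15) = t*(t + 3)*(t - 5)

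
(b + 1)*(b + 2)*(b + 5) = b^3 + 8*b^2 + 17*b + 10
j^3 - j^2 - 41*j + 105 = (j - 5)*(j - 3)*(j + 7)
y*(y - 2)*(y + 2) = y^3 - 4*y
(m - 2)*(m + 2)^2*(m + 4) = m^4 + 6*m^3 + 4*m^2 - 24*m - 32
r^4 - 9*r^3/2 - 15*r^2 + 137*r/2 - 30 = (r - 5)*(r - 3)*(r - 1/2)*(r + 4)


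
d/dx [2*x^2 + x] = 4*x + 1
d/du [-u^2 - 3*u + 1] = -2*u - 3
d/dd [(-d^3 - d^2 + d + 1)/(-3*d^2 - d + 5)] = (3*d^4 + 2*d^3 - 11*d^2 - 4*d + 6)/(9*d^4 + 6*d^3 - 29*d^2 - 10*d + 25)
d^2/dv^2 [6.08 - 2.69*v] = 0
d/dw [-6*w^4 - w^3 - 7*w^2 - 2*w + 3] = -24*w^3 - 3*w^2 - 14*w - 2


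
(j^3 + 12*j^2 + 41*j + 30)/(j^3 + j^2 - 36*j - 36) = (j + 5)/(j - 6)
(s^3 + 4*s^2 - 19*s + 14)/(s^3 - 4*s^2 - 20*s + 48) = (s^2 + 6*s - 7)/(s^2 - 2*s - 24)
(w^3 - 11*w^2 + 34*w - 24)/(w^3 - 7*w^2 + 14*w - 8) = (w - 6)/(w - 2)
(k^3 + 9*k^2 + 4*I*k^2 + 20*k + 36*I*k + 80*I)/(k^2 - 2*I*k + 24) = (k^2 + 9*k + 20)/(k - 6*I)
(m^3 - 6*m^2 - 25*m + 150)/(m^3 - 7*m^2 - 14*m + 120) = (m + 5)/(m + 4)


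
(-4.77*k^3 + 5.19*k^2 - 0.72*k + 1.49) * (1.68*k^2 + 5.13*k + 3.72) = -8.0136*k^5 - 15.7509*k^4 + 7.6707*k^3 + 18.1164*k^2 + 4.9653*k + 5.5428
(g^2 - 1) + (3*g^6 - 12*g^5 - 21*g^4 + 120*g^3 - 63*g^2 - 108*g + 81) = 3*g^6 - 12*g^5 - 21*g^4 + 120*g^3 - 62*g^2 - 108*g + 80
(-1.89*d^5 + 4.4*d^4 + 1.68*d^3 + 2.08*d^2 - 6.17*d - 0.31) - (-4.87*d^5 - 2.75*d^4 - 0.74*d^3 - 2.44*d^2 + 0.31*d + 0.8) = 2.98*d^5 + 7.15*d^4 + 2.42*d^3 + 4.52*d^2 - 6.48*d - 1.11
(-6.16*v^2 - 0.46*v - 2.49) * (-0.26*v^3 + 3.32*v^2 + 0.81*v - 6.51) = 1.6016*v^5 - 20.3316*v^4 - 5.8694*v^3 + 31.4622*v^2 + 0.9777*v + 16.2099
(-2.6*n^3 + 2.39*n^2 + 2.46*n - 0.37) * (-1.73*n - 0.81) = 4.498*n^4 - 2.0287*n^3 - 6.1917*n^2 - 1.3525*n + 0.2997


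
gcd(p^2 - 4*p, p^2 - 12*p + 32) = p - 4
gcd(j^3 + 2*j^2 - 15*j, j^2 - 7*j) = j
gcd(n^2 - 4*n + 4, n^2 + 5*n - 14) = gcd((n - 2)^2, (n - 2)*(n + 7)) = n - 2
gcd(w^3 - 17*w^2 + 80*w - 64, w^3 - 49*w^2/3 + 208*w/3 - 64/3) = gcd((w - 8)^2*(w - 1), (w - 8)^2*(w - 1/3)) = w^2 - 16*w + 64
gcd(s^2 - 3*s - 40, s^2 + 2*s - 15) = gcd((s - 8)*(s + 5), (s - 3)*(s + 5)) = s + 5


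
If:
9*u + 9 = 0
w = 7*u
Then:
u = -1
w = -7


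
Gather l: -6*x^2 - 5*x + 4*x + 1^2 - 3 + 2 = -6*x^2 - x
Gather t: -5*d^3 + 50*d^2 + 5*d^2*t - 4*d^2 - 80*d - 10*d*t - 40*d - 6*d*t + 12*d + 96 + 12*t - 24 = -5*d^3 + 46*d^2 - 108*d + t*(5*d^2 - 16*d + 12) + 72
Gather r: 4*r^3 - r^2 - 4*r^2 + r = 4*r^3 - 5*r^2 + r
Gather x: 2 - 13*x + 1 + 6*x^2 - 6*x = 6*x^2 - 19*x + 3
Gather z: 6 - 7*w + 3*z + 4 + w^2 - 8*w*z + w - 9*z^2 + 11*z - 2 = w^2 - 6*w - 9*z^2 + z*(14 - 8*w) + 8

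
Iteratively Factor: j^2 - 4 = (j - 2)*(j + 2)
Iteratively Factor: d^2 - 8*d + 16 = (d - 4)*(d - 4)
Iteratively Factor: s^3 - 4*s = (s)*(s^2 - 4) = s*(s - 2)*(s + 2)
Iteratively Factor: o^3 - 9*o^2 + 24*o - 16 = (o - 4)*(o^2 - 5*o + 4) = (o - 4)*(o - 1)*(o - 4)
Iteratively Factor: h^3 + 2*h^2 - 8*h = (h - 2)*(h^2 + 4*h) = h*(h - 2)*(h + 4)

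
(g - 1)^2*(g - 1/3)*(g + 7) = g^4 + 14*g^3/3 - 44*g^2/3 + 34*g/3 - 7/3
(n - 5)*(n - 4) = n^2 - 9*n + 20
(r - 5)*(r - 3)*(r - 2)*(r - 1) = r^4 - 11*r^3 + 41*r^2 - 61*r + 30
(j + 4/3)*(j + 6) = j^2 + 22*j/3 + 8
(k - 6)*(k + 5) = k^2 - k - 30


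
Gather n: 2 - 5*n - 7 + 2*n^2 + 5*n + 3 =2*n^2 - 2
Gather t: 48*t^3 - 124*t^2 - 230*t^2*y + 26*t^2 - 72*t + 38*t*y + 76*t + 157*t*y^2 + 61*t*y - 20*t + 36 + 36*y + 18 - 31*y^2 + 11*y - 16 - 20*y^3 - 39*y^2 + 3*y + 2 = 48*t^3 + t^2*(-230*y - 98) + t*(157*y^2 + 99*y - 16) - 20*y^3 - 70*y^2 + 50*y + 40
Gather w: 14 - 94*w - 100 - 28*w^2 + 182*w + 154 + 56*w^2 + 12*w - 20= 28*w^2 + 100*w + 48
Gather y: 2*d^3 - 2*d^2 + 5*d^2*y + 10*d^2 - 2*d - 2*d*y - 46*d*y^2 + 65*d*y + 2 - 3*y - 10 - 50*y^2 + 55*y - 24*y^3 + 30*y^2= 2*d^3 + 8*d^2 - 2*d - 24*y^3 + y^2*(-46*d - 20) + y*(5*d^2 + 63*d + 52) - 8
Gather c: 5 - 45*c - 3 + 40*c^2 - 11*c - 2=40*c^2 - 56*c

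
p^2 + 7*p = p*(p + 7)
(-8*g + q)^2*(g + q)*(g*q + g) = 64*g^4*q + 64*g^4 + 48*g^3*q^2 + 48*g^3*q - 15*g^2*q^3 - 15*g^2*q^2 + g*q^4 + g*q^3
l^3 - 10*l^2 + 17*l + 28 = (l - 7)*(l - 4)*(l + 1)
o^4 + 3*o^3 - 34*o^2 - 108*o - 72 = (o - 6)*(o + 1)*(o + 2)*(o + 6)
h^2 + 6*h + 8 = (h + 2)*(h + 4)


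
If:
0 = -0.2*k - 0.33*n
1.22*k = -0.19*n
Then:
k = 0.00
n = 0.00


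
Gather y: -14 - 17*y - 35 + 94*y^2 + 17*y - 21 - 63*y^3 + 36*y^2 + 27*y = -63*y^3 + 130*y^2 + 27*y - 70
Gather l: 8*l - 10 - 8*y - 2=8*l - 8*y - 12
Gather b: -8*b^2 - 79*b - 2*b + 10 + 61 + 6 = -8*b^2 - 81*b + 77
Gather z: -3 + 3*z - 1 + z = 4*z - 4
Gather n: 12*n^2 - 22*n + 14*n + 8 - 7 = 12*n^2 - 8*n + 1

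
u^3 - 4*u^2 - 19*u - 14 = (u - 7)*(u + 1)*(u + 2)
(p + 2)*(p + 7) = p^2 + 9*p + 14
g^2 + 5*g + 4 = (g + 1)*(g + 4)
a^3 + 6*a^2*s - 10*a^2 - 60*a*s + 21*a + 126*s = (a - 7)*(a - 3)*(a + 6*s)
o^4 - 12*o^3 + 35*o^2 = o^2*(o - 7)*(o - 5)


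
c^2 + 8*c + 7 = (c + 1)*(c + 7)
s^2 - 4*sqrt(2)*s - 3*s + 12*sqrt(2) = (s - 3)*(s - 4*sqrt(2))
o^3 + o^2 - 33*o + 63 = (o - 3)^2*(o + 7)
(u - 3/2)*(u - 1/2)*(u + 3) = u^3 + u^2 - 21*u/4 + 9/4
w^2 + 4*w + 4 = (w + 2)^2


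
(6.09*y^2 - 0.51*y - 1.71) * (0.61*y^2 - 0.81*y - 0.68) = 3.7149*y^4 - 5.244*y^3 - 4.7712*y^2 + 1.7319*y + 1.1628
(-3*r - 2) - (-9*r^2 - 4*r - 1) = 9*r^2 + r - 1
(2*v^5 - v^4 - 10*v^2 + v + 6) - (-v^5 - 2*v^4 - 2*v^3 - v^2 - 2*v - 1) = 3*v^5 + v^4 + 2*v^3 - 9*v^2 + 3*v + 7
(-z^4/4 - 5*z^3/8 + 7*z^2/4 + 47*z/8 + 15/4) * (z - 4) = -z^5/4 + 3*z^4/8 + 17*z^3/4 - 9*z^2/8 - 79*z/4 - 15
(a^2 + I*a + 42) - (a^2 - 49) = I*a + 91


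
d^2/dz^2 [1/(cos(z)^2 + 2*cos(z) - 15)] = (-8*sin(z)^4 + 132*sin(z)^2 - 45*cos(z) - 3*cos(3*z) - 48)/(2*(cos(z) - 3)^3*(cos(z) + 5)^3)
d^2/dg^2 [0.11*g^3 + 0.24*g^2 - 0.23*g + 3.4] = 0.66*g + 0.48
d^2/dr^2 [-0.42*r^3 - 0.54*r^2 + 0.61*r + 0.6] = -2.52*r - 1.08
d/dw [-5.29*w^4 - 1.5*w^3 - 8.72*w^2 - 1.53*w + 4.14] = -21.16*w^3 - 4.5*w^2 - 17.44*w - 1.53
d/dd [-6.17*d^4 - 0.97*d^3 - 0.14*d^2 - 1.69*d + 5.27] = -24.68*d^3 - 2.91*d^2 - 0.28*d - 1.69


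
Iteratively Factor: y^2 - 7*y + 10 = (y - 5)*(y - 2)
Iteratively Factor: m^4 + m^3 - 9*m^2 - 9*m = (m + 1)*(m^3 - 9*m) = (m + 1)*(m + 3)*(m^2 - 3*m) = (m - 3)*(m + 1)*(m + 3)*(m)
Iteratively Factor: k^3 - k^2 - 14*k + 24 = (k - 3)*(k^2 + 2*k - 8) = (k - 3)*(k + 4)*(k - 2)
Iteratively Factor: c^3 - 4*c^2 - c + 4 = (c - 4)*(c^2 - 1) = (c - 4)*(c - 1)*(c + 1)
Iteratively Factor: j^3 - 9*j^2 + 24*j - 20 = (j - 2)*(j^2 - 7*j + 10) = (j - 5)*(j - 2)*(j - 2)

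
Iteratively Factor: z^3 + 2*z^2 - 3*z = (z)*(z^2 + 2*z - 3) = z*(z + 3)*(z - 1)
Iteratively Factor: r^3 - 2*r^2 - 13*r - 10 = (r + 2)*(r^2 - 4*r - 5) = (r + 1)*(r + 2)*(r - 5)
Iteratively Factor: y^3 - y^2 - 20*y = (y + 4)*(y^2 - 5*y) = y*(y + 4)*(y - 5)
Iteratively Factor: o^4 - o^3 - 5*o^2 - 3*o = (o + 1)*(o^3 - 2*o^2 - 3*o) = o*(o + 1)*(o^2 - 2*o - 3) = o*(o - 3)*(o + 1)*(o + 1)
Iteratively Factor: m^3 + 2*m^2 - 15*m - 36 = (m + 3)*(m^2 - m - 12) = (m + 3)^2*(m - 4)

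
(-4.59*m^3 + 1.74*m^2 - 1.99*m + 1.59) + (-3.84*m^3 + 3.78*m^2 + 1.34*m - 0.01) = -8.43*m^3 + 5.52*m^2 - 0.65*m + 1.58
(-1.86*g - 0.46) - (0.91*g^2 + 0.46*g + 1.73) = -0.91*g^2 - 2.32*g - 2.19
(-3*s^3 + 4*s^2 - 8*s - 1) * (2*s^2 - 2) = -6*s^5 + 8*s^4 - 10*s^3 - 10*s^2 + 16*s + 2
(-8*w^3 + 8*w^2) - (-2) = -8*w^3 + 8*w^2 + 2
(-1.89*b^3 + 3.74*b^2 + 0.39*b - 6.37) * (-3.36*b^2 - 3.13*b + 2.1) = 6.3504*b^5 - 6.6507*b^4 - 16.9856*b^3 + 28.0365*b^2 + 20.7571*b - 13.377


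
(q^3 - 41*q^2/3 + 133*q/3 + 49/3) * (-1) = -q^3 + 41*q^2/3 - 133*q/3 - 49/3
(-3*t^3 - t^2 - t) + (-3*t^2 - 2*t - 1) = -3*t^3 - 4*t^2 - 3*t - 1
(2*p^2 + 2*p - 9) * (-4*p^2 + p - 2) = -8*p^4 - 6*p^3 + 34*p^2 - 13*p + 18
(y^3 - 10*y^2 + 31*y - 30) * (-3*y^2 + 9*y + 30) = -3*y^5 + 39*y^4 - 153*y^3 + 69*y^2 + 660*y - 900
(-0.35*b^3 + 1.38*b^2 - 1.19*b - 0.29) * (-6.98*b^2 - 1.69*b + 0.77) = 2.443*b^5 - 9.0409*b^4 + 5.7045*b^3 + 5.0979*b^2 - 0.4262*b - 0.2233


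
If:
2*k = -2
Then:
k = -1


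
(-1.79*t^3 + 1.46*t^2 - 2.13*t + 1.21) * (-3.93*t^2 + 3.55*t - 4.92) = 7.0347*t^5 - 12.0923*t^4 + 22.3607*t^3 - 19.5*t^2 + 14.7751*t - 5.9532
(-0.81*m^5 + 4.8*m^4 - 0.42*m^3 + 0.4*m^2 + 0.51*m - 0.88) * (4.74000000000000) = -3.8394*m^5 + 22.752*m^4 - 1.9908*m^3 + 1.896*m^2 + 2.4174*m - 4.1712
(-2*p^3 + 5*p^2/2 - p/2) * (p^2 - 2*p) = -2*p^5 + 13*p^4/2 - 11*p^3/2 + p^2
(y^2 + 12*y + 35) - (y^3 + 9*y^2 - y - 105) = -y^3 - 8*y^2 + 13*y + 140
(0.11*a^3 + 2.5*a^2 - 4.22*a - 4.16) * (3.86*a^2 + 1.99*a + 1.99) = 0.4246*a^5 + 9.8689*a^4 - 11.0953*a^3 - 19.4804*a^2 - 16.6762*a - 8.2784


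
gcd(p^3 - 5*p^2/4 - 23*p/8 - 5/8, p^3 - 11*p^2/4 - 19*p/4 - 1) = p^2 + 5*p/4 + 1/4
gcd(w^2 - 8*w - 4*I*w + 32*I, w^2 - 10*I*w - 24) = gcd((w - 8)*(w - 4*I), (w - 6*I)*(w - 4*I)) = w - 4*I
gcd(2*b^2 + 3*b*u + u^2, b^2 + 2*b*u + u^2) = b + u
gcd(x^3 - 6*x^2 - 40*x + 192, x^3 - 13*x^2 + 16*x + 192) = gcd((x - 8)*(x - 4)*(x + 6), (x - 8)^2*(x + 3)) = x - 8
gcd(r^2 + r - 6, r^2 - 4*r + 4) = r - 2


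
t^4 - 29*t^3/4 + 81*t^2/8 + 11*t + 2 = (t - 4)^2*(t + 1/4)*(t + 1/2)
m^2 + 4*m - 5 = (m - 1)*(m + 5)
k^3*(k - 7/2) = k^4 - 7*k^3/2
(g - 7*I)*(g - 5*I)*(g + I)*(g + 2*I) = g^4 - 9*I*g^3 - g^2 - 81*I*g + 70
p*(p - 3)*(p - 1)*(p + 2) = p^4 - 2*p^3 - 5*p^2 + 6*p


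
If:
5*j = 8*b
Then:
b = 5*j/8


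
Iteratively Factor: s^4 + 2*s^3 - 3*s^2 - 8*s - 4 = (s + 1)*(s^3 + s^2 - 4*s - 4) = (s + 1)*(s + 2)*(s^2 - s - 2) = (s - 2)*(s + 1)*(s + 2)*(s + 1)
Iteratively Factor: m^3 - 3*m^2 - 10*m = (m)*(m^2 - 3*m - 10) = m*(m - 5)*(m + 2)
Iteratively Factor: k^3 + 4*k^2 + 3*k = (k + 1)*(k^2 + 3*k) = k*(k + 1)*(k + 3)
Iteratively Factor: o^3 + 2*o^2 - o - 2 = (o + 1)*(o^2 + o - 2) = (o - 1)*(o + 1)*(o + 2)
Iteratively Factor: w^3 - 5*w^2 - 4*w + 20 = (w + 2)*(w^2 - 7*w + 10) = (w - 5)*(w + 2)*(w - 2)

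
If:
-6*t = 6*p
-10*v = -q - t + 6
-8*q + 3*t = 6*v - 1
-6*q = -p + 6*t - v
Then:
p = 323/735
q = 101/245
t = -323/735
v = -443/735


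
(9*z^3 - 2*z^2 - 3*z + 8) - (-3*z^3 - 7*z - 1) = 12*z^3 - 2*z^2 + 4*z + 9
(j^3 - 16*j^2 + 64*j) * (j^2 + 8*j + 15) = j^5 - 8*j^4 - 49*j^3 + 272*j^2 + 960*j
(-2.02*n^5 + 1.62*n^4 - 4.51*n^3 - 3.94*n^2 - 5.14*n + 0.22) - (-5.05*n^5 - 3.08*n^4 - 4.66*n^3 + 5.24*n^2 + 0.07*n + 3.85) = 3.03*n^5 + 4.7*n^4 + 0.15*n^3 - 9.18*n^2 - 5.21*n - 3.63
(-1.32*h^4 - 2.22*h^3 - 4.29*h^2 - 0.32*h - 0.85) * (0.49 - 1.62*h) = 2.1384*h^5 + 2.9496*h^4 + 5.862*h^3 - 1.5837*h^2 + 1.2202*h - 0.4165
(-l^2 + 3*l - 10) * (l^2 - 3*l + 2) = -l^4 + 6*l^3 - 21*l^2 + 36*l - 20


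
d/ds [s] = 1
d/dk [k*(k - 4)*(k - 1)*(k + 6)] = 4*k^3 + 3*k^2 - 52*k + 24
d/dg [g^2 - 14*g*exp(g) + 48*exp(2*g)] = -14*g*exp(g) + 2*g + 96*exp(2*g) - 14*exp(g)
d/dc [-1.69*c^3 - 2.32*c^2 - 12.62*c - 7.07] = -5.07*c^2 - 4.64*c - 12.62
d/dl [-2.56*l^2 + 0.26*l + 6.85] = 0.26 - 5.12*l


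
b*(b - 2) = b^2 - 2*b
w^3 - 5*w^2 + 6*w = w*(w - 3)*(w - 2)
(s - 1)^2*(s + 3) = s^3 + s^2 - 5*s + 3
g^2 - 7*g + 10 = (g - 5)*(g - 2)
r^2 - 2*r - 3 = (r - 3)*(r + 1)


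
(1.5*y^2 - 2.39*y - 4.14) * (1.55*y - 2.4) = 2.325*y^3 - 7.3045*y^2 - 0.681*y + 9.936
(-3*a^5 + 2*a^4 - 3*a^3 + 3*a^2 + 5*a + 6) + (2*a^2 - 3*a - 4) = -3*a^5 + 2*a^4 - 3*a^3 + 5*a^2 + 2*a + 2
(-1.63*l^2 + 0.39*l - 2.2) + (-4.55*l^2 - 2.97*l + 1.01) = -6.18*l^2 - 2.58*l - 1.19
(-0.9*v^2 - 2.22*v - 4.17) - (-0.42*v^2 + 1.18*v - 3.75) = -0.48*v^2 - 3.4*v - 0.42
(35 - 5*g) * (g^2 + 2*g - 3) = -5*g^3 + 25*g^2 + 85*g - 105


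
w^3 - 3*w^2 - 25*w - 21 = (w - 7)*(w + 1)*(w + 3)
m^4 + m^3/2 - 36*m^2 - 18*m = m*(m - 6)*(m + 1/2)*(m + 6)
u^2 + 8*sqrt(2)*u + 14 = (u + sqrt(2))*(u + 7*sqrt(2))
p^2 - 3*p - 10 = (p - 5)*(p + 2)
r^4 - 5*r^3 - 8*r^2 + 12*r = r*(r - 6)*(r - 1)*(r + 2)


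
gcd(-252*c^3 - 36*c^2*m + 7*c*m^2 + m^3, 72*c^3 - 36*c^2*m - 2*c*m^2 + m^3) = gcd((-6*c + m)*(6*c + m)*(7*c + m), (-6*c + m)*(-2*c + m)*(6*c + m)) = 36*c^2 - m^2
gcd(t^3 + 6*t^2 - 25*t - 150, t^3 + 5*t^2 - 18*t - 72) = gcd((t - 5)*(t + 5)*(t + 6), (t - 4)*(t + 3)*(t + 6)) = t + 6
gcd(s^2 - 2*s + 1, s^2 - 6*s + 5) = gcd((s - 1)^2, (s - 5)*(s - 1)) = s - 1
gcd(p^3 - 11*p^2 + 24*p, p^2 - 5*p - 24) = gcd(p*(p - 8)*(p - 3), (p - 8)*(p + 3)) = p - 8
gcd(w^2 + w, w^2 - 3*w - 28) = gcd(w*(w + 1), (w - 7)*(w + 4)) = 1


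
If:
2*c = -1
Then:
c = -1/2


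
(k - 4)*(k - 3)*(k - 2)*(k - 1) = k^4 - 10*k^3 + 35*k^2 - 50*k + 24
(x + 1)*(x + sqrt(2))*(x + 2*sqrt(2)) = x^3 + x^2 + 3*sqrt(2)*x^2 + 4*x + 3*sqrt(2)*x + 4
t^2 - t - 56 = (t - 8)*(t + 7)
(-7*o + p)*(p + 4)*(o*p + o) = -7*o^2*p^2 - 35*o^2*p - 28*o^2 + o*p^3 + 5*o*p^2 + 4*o*p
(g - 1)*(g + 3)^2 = g^3 + 5*g^2 + 3*g - 9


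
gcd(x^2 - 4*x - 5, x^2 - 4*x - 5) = x^2 - 4*x - 5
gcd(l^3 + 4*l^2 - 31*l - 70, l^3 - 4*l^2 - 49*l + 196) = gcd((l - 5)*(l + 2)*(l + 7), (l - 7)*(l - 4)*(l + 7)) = l + 7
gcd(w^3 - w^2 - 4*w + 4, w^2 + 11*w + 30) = 1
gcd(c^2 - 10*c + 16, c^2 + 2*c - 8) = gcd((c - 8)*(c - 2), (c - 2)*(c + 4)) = c - 2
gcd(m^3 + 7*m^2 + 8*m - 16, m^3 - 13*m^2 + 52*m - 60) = 1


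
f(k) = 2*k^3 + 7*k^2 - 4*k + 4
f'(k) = 6*k^2 + 14*k - 4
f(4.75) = 357.28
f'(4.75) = 197.88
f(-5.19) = -66.28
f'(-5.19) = 84.96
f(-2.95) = 25.37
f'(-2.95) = 6.92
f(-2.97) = 25.23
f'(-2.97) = 7.35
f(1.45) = 19.01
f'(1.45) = 28.92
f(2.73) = 85.94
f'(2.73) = 78.94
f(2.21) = 50.94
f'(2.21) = 56.24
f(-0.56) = 8.08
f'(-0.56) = -9.96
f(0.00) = 4.00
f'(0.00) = -4.00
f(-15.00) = -5111.00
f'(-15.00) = 1136.00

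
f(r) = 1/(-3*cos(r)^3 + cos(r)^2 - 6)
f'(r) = (-9*sin(r)*cos(r)^2 + 2*sin(r)*cos(r))/(-3*cos(r)^3 + cos(r)^2 - 6)^2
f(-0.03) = -0.13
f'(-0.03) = 0.00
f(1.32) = -0.17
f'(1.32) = -0.00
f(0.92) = -0.16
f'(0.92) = -0.04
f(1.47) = -0.17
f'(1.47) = 0.00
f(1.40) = -0.17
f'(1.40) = 0.00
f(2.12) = -0.19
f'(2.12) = -0.11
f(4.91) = -0.17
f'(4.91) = -0.00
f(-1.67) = -0.17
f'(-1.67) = 0.01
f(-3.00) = -0.47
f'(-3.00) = 0.34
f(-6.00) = -0.13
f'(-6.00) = -0.03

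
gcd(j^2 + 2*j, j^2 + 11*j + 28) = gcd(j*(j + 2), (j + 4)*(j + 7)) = 1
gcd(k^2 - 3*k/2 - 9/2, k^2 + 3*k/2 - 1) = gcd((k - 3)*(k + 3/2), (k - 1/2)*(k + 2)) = 1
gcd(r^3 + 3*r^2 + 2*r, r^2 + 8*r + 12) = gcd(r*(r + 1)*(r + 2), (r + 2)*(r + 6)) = r + 2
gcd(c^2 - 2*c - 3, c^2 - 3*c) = c - 3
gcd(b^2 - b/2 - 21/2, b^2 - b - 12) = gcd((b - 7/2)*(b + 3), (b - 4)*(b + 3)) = b + 3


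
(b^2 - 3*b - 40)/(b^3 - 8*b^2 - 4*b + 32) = (b + 5)/(b^2 - 4)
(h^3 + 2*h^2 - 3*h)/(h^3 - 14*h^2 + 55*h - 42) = h*(h + 3)/(h^2 - 13*h + 42)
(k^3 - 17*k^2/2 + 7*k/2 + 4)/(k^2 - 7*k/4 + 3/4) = 2*(2*k^2 - 15*k - 8)/(4*k - 3)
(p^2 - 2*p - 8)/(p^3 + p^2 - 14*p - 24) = 1/(p + 3)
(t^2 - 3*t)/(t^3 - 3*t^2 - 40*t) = (3 - t)/(-t^2 + 3*t + 40)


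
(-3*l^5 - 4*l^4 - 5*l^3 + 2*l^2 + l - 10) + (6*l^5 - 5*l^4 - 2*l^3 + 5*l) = 3*l^5 - 9*l^4 - 7*l^3 + 2*l^2 + 6*l - 10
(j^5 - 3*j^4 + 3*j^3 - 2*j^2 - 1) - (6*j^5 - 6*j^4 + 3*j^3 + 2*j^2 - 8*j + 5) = -5*j^5 + 3*j^4 - 4*j^2 + 8*j - 6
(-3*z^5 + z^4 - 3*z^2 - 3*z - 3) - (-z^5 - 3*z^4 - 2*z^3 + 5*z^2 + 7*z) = -2*z^5 + 4*z^4 + 2*z^3 - 8*z^2 - 10*z - 3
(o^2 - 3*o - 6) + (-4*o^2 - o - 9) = -3*o^2 - 4*o - 15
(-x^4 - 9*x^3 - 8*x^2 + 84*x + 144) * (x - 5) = -x^5 - 4*x^4 + 37*x^3 + 124*x^2 - 276*x - 720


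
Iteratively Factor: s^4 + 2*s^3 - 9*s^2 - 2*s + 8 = (s - 1)*(s^3 + 3*s^2 - 6*s - 8) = (s - 1)*(s + 4)*(s^2 - s - 2) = (s - 2)*(s - 1)*(s + 4)*(s + 1)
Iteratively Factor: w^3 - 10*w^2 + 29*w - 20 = (w - 4)*(w^2 - 6*w + 5) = (w - 4)*(w - 1)*(w - 5)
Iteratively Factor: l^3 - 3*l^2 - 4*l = (l + 1)*(l^2 - 4*l) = l*(l + 1)*(l - 4)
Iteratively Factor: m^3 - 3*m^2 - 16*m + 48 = (m + 4)*(m^2 - 7*m + 12) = (m - 3)*(m + 4)*(m - 4)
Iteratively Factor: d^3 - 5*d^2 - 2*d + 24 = (d + 2)*(d^2 - 7*d + 12) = (d - 3)*(d + 2)*(d - 4)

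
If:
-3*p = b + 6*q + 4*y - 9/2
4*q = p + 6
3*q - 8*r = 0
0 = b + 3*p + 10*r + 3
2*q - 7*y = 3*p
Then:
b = 453/194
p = -270/97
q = 78/97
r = 117/388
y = 138/97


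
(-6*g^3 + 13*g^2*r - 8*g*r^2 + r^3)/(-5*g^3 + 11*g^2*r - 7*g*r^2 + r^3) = (-6*g + r)/(-5*g + r)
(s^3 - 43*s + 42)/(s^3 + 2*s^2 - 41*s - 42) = (s - 1)/(s + 1)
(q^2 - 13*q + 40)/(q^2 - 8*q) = (q - 5)/q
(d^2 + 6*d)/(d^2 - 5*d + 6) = d*(d + 6)/(d^2 - 5*d + 6)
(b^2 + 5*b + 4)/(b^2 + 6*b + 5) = (b + 4)/(b + 5)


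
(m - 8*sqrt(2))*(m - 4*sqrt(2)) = m^2 - 12*sqrt(2)*m + 64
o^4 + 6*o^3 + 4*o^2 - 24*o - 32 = (o - 2)*(o + 2)^2*(o + 4)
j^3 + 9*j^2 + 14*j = j*(j + 2)*(j + 7)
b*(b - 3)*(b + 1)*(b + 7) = b^4 + 5*b^3 - 17*b^2 - 21*b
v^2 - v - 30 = (v - 6)*(v + 5)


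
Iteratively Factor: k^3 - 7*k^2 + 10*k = (k - 5)*(k^2 - 2*k) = (k - 5)*(k - 2)*(k)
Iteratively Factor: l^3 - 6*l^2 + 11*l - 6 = (l - 3)*(l^2 - 3*l + 2) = (l - 3)*(l - 2)*(l - 1)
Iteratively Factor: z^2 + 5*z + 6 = (z + 3)*(z + 2)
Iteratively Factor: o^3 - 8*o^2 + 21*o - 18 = (o - 3)*(o^2 - 5*o + 6) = (o - 3)*(o - 2)*(o - 3)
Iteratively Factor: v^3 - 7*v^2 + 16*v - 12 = (v - 2)*(v^2 - 5*v + 6) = (v - 3)*(v - 2)*(v - 2)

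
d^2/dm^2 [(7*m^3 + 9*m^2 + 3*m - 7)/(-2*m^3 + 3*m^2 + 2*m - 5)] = 4*(-39*m^6 - 60*m^5 + 267*m^4 + 88*m^3 + 45*m^2 - 372*m - 61)/(8*m^9 - 36*m^8 + 30*m^7 + 105*m^6 - 210*m^5 - 21*m^4 + 322*m^3 - 165*m^2 - 150*m + 125)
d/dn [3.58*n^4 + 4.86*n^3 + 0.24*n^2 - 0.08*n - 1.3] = 14.32*n^3 + 14.58*n^2 + 0.48*n - 0.08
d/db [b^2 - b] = 2*b - 1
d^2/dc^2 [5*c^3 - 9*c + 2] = 30*c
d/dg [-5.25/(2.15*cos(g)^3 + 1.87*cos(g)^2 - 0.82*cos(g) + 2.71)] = (-33.8625*cos(g)^2 - 19.635*cos(g) + 4.305)*sin(g)/(2.15*cos(g)^3 + 1.87*cos(g)^2 - 0.82*cos(g) + 2.71)^2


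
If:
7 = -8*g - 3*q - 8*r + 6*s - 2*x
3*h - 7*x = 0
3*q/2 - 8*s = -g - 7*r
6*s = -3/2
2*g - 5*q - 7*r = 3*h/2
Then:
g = -7*x/78 - 227/260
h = 7*x/3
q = -14*x/13 - 23/130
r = 19*x/78 - 8/65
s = -1/4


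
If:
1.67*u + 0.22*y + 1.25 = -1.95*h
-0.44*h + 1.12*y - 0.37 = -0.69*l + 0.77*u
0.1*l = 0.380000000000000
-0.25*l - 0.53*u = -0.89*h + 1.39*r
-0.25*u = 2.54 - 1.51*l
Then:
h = -11.84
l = 3.80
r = -13.14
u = 12.79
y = 2.13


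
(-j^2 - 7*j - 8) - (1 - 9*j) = -j^2 + 2*j - 9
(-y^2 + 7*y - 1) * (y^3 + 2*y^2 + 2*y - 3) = -y^5 + 5*y^4 + 11*y^3 + 15*y^2 - 23*y + 3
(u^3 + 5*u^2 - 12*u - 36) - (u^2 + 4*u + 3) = u^3 + 4*u^2 - 16*u - 39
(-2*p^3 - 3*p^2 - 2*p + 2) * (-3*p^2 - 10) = 6*p^5 + 9*p^4 + 26*p^3 + 24*p^2 + 20*p - 20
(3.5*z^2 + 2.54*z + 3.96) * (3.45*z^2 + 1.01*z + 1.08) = 12.075*z^4 + 12.298*z^3 + 20.0074*z^2 + 6.7428*z + 4.2768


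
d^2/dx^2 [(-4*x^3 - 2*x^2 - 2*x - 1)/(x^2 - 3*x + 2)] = 18*(-4*x^3 + 9*x^2 - 3*x - 3)/(x^6 - 9*x^5 + 33*x^4 - 63*x^3 + 66*x^2 - 36*x + 8)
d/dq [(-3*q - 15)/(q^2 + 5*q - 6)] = 3*(q^2 + 10*q + 31)/(q^4 + 10*q^3 + 13*q^2 - 60*q + 36)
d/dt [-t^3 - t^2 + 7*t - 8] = -3*t^2 - 2*t + 7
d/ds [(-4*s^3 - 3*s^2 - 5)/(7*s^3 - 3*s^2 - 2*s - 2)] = (33*s^4 + 16*s^3 + 135*s^2 - 18*s - 10)/(49*s^6 - 42*s^5 - 19*s^4 - 16*s^3 + 16*s^2 + 8*s + 4)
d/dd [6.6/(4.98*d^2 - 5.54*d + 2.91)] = (36.564 - 65.736*d)/(4.98*d^2 - 5.54*d + 2.91)^2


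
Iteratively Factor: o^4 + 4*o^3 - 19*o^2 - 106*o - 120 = (o + 3)*(o^3 + o^2 - 22*o - 40) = (o + 3)*(o + 4)*(o^2 - 3*o - 10) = (o - 5)*(o + 3)*(o + 4)*(o + 2)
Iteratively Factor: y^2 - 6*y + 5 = (y - 1)*(y - 5)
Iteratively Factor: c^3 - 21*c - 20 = (c + 4)*(c^2 - 4*c - 5) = (c - 5)*(c + 4)*(c + 1)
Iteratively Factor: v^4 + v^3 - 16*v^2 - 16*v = (v)*(v^3 + v^2 - 16*v - 16) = v*(v + 1)*(v^2 - 16) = v*(v + 1)*(v + 4)*(v - 4)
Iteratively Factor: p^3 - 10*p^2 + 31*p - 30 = (p - 3)*(p^2 - 7*p + 10) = (p - 3)*(p - 2)*(p - 5)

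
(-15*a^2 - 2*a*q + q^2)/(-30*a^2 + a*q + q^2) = (3*a + q)/(6*a + q)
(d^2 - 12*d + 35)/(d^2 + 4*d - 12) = (d^2 - 12*d + 35)/(d^2 + 4*d - 12)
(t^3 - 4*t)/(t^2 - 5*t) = (t^2 - 4)/(t - 5)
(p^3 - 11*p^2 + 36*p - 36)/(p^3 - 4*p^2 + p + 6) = (p - 6)/(p + 1)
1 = 1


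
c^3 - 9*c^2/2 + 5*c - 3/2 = (c - 3)*(c - 1)*(c - 1/2)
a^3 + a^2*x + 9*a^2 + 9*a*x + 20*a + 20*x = (a + 4)*(a + 5)*(a + x)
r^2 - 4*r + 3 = (r - 3)*(r - 1)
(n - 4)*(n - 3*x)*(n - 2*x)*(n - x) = n^4 - 6*n^3*x - 4*n^3 + 11*n^2*x^2 + 24*n^2*x - 6*n*x^3 - 44*n*x^2 + 24*x^3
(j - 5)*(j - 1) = j^2 - 6*j + 5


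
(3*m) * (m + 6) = 3*m^2 + 18*m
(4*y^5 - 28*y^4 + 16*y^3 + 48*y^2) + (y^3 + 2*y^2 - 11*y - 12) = 4*y^5 - 28*y^4 + 17*y^3 + 50*y^2 - 11*y - 12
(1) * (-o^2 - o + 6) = -o^2 - o + 6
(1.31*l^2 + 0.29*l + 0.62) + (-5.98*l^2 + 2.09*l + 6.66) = -4.67*l^2 + 2.38*l + 7.28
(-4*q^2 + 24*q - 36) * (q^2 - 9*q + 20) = -4*q^4 + 60*q^3 - 332*q^2 + 804*q - 720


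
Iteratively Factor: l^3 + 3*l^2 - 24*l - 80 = (l + 4)*(l^2 - l - 20) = (l + 4)^2*(l - 5)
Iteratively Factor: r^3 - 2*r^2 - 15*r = (r + 3)*(r^2 - 5*r) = (r - 5)*(r + 3)*(r)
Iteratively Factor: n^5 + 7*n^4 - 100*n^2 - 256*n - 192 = (n + 3)*(n^4 + 4*n^3 - 12*n^2 - 64*n - 64) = (n + 2)*(n + 3)*(n^3 + 2*n^2 - 16*n - 32) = (n + 2)*(n + 3)*(n + 4)*(n^2 - 2*n - 8) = (n + 2)^2*(n + 3)*(n + 4)*(n - 4)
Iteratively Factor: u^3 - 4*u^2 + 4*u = (u - 2)*(u^2 - 2*u) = (u - 2)^2*(u)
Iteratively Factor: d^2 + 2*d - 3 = (d + 3)*(d - 1)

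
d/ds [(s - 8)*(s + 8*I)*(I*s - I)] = 3*I*s^2 + s*(-16 - 18*I) + 72 + 8*I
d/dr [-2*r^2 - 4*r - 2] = -4*r - 4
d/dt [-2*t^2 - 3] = -4*t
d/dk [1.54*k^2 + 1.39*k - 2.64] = 3.08*k + 1.39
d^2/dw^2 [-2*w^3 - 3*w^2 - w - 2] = -12*w - 6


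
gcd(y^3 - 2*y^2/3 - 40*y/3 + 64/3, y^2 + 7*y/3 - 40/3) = y - 8/3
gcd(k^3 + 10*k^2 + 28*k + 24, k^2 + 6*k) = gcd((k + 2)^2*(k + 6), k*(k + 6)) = k + 6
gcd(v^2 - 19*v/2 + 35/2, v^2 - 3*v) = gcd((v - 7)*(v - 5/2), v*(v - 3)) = 1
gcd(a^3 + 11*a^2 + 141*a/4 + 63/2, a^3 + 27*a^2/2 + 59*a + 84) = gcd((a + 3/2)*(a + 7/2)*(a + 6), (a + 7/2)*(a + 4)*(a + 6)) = a^2 + 19*a/2 + 21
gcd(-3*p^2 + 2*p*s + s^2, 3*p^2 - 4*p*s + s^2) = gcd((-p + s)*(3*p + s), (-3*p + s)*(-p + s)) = p - s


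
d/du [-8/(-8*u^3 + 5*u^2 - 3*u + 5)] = 8*(-24*u^2 + 10*u - 3)/(8*u^3 - 5*u^2 + 3*u - 5)^2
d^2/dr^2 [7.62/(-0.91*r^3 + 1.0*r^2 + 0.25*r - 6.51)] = ((41.6052*r - 15.24)*(0.91*r^3 - 1.0*r^2 - 0.25*r + 6.51) - 7.62*(-5.46*r^2 + 4.0*r + 0.5)*(-2.73*r^2 + 2.0*r + 0.25))/(0.91*r^3 - 1.0*r^2 - 0.25*r + 6.51)^3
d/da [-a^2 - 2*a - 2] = -2*a - 2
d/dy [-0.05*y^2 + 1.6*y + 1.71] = 1.6 - 0.1*y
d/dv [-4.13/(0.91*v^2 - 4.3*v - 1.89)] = (7.5166*v - 17.759)/(-0.91*v^2 + 4.3*v + 1.89)^2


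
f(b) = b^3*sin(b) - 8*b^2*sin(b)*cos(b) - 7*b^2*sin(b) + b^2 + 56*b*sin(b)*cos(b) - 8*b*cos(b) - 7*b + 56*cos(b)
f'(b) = b^3*cos(b) + 8*b^2*sin(b)^2 + 3*b^2*sin(b) - 8*b^2*cos(b)^2 - 7*b^2*cos(b) - 56*b*sin(b)^2 - 16*b*sin(b)*cos(b) - 6*b*sin(b) + 56*b*cos(b)^2 + 2*b + 56*sin(b)*cos(b) - 56*sin(b) - 8*cos(b) - 7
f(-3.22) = -36.34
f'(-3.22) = -168.69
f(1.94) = -68.62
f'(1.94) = -112.39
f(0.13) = 54.51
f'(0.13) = -8.31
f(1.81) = -53.05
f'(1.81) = -125.80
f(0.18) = 54.14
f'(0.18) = -6.38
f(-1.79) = 1.22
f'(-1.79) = 164.01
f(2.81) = -83.23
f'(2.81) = 92.29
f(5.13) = 13.01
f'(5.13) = -54.62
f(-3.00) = -70.03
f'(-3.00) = -130.34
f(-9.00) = 128.91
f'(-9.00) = 378.21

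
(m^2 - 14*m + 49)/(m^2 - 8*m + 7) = (m - 7)/(m - 1)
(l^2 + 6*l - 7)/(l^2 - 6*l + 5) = (l + 7)/(l - 5)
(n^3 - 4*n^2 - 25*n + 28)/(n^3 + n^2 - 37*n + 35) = (n^2 - 3*n - 28)/(n^2 + 2*n - 35)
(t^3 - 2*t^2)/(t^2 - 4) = t^2/(t + 2)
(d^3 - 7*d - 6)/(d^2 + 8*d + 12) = (d^2 - 2*d - 3)/(d + 6)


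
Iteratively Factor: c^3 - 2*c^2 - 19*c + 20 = (c - 5)*(c^2 + 3*c - 4) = (c - 5)*(c - 1)*(c + 4)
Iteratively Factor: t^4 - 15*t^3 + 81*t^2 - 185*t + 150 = (t - 2)*(t^3 - 13*t^2 + 55*t - 75) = (t - 3)*(t - 2)*(t^2 - 10*t + 25) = (t - 5)*(t - 3)*(t - 2)*(t - 5)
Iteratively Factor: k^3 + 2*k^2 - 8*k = (k)*(k^2 + 2*k - 8) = k*(k - 2)*(k + 4)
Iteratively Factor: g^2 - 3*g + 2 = (g - 2)*(g - 1)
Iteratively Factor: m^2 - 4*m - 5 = (m - 5)*(m + 1)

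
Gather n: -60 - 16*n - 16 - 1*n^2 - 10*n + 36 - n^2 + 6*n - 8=-2*n^2 - 20*n - 48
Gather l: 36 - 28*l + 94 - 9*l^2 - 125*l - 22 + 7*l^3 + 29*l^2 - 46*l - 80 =7*l^3 + 20*l^2 - 199*l + 28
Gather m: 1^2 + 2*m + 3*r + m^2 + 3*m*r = m^2 + m*(3*r + 2) + 3*r + 1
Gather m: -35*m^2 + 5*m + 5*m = -35*m^2 + 10*m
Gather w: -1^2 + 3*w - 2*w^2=-2*w^2 + 3*w - 1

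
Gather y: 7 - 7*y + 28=35 - 7*y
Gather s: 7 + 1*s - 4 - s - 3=0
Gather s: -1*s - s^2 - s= -s^2 - 2*s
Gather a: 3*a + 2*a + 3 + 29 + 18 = 5*a + 50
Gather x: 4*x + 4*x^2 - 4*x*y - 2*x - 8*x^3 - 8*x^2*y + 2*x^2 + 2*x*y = -8*x^3 + x^2*(6 - 8*y) + x*(2 - 2*y)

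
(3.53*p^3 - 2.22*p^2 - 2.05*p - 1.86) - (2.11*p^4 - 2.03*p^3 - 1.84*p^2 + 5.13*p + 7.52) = -2.11*p^4 + 5.56*p^3 - 0.38*p^2 - 7.18*p - 9.38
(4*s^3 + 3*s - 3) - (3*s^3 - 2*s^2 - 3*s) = s^3 + 2*s^2 + 6*s - 3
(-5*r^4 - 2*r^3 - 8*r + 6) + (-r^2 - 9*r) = -5*r^4 - 2*r^3 - r^2 - 17*r + 6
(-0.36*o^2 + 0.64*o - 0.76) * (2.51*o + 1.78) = -0.9036*o^3 + 0.9656*o^2 - 0.7684*o - 1.3528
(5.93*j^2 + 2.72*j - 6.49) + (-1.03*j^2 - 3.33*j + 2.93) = 4.9*j^2 - 0.61*j - 3.56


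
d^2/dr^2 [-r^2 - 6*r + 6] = -2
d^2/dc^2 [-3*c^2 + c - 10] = -6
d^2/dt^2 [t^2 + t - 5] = 2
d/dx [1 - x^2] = -2*x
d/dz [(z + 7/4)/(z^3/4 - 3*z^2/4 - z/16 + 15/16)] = 4*(-32*z^3 - 36*z^2 + 168*z + 67)/(16*z^6 - 96*z^5 + 136*z^4 + 144*z^3 - 359*z^2 - 30*z + 225)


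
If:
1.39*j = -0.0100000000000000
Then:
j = -0.01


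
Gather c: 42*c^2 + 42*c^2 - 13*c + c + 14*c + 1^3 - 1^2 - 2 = 84*c^2 + 2*c - 2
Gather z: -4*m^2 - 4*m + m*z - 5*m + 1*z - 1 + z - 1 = -4*m^2 - 9*m + z*(m + 2) - 2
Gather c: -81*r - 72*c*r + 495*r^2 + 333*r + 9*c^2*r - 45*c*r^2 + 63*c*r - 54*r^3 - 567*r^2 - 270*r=9*c^2*r + c*(-45*r^2 - 9*r) - 54*r^3 - 72*r^2 - 18*r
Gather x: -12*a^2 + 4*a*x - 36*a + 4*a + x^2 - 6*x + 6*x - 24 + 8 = -12*a^2 + 4*a*x - 32*a + x^2 - 16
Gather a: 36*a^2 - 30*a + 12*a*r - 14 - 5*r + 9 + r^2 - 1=36*a^2 + a*(12*r - 30) + r^2 - 5*r - 6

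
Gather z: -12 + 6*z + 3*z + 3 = 9*z - 9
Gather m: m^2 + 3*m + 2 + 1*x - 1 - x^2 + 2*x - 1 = m^2 + 3*m - x^2 + 3*x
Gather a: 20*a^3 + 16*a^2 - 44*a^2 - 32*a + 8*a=20*a^3 - 28*a^2 - 24*a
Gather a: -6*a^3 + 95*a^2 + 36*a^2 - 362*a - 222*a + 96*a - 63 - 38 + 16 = -6*a^3 + 131*a^2 - 488*a - 85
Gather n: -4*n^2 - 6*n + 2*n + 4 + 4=-4*n^2 - 4*n + 8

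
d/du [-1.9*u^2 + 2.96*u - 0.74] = 2.96 - 3.8*u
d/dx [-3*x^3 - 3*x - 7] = -9*x^2 - 3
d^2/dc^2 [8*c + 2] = 0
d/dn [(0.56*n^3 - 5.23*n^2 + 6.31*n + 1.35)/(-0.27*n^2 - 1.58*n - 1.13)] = (-0.1512*n^4 - 1.7696*n^3 + 8.0687*n^2 + 12.5488*n - 4.9973)/(0.0729*n^4 + 0.8532*n^3 + 3.1066*n^2 + 3.5708*n + 1.2769)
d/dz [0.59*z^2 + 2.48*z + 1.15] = 1.18*z + 2.48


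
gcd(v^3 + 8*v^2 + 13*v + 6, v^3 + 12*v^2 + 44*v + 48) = v + 6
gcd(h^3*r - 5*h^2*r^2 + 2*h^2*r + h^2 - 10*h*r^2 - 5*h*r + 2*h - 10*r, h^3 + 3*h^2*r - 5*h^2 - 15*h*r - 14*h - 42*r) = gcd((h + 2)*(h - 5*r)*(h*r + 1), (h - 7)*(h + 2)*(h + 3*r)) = h + 2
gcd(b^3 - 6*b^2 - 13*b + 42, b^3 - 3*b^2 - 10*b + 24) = b^2 + b - 6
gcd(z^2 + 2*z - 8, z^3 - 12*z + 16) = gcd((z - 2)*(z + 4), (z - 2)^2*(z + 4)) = z^2 + 2*z - 8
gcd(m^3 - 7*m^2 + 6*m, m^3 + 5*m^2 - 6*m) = m^2 - m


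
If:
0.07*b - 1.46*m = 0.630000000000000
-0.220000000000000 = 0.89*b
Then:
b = -0.25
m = -0.44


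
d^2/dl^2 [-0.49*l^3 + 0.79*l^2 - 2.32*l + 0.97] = 1.58 - 2.94*l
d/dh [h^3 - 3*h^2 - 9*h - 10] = 3*h^2 - 6*h - 9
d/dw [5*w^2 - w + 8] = 10*w - 1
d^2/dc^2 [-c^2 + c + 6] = -2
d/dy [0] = 0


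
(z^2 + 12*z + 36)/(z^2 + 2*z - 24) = (z + 6)/(z - 4)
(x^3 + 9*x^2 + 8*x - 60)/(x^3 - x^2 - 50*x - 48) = (x^2 + 3*x - 10)/(x^2 - 7*x - 8)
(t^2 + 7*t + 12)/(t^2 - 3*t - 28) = (t + 3)/(t - 7)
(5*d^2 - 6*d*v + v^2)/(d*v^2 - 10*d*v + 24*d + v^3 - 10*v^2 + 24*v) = (5*d^2 - 6*d*v + v^2)/(d*v^2 - 10*d*v + 24*d + v^3 - 10*v^2 + 24*v)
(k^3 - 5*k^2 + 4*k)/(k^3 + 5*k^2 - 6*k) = (k - 4)/(k + 6)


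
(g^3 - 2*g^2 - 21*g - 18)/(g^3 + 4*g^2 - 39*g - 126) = (g + 1)/(g + 7)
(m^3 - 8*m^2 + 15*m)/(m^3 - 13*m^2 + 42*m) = (m^2 - 8*m + 15)/(m^2 - 13*m + 42)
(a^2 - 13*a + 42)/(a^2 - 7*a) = (a - 6)/a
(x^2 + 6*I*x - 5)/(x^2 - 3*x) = (x^2 + 6*I*x - 5)/(x*(x - 3))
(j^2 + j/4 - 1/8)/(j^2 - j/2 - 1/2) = (j - 1/4)/(j - 1)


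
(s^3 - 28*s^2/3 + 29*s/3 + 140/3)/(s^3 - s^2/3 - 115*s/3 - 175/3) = (s - 4)/(s + 5)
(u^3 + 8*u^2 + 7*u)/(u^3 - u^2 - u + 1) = u*(u + 7)/(u^2 - 2*u + 1)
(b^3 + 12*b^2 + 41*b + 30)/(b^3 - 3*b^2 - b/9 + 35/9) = 9*(b^2 + 11*b + 30)/(9*b^2 - 36*b + 35)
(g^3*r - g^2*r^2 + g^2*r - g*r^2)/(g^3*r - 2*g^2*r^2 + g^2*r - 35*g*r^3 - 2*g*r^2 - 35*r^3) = g*(-g + r)/(-g^2 + 2*g*r + 35*r^2)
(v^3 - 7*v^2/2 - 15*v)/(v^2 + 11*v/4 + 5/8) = 4*v*(v - 6)/(4*v + 1)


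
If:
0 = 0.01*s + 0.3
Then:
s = -30.00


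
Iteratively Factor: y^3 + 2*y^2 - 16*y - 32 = (y - 4)*(y^2 + 6*y + 8) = (y - 4)*(y + 2)*(y + 4)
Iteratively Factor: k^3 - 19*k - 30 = (k + 2)*(k^2 - 2*k - 15) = (k + 2)*(k + 3)*(k - 5)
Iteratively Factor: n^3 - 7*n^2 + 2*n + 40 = (n - 5)*(n^2 - 2*n - 8) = (n - 5)*(n - 4)*(n + 2)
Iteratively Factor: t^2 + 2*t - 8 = (t + 4)*(t - 2)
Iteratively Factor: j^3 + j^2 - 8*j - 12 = (j - 3)*(j^2 + 4*j + 4) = (j - 3)*(j + 2)*(j + 2)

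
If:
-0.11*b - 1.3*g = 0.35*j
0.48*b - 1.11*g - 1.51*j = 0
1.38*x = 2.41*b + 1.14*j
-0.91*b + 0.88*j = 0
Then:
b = 0.00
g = 0.00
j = 0.00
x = 0.00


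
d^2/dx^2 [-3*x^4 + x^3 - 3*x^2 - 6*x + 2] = -36*x^2 + 6*x - 6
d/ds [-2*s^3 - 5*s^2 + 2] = 2*s*(-3*s - 5)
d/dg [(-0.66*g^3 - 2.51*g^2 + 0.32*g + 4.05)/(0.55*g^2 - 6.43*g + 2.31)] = (-0.363*g^4 + 8.4876*g^3 + 11.3895*g^2 - 16.0512*g + 26.7807)/(0.3025*g^4 - 7.073*g^3 + 43.8859*g^2 - 29.7066*g + 5.3361)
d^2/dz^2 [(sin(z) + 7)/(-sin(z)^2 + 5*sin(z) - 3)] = (sin(z)^5 + 33*sin(z)^4 - 125*sin(z)^3 + 64*sin(z)^2 + 342*sin(z) - 338)/(sin(z)^2 - 5*sin(z) + 3)^3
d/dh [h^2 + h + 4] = 2*h + 1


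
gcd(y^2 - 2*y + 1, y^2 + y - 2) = y - 1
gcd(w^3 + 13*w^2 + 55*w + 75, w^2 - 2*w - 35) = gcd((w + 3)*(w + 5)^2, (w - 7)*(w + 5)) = w + 5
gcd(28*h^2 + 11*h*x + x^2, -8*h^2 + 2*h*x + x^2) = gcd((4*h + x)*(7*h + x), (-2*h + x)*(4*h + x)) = 4*h + x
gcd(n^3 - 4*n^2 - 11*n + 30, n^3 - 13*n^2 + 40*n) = n - 5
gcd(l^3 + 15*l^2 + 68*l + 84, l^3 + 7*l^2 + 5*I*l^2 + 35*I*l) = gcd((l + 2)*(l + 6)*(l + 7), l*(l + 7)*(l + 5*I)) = l + 7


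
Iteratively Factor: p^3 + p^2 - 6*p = (p)*(p^2 + p - 6) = p*(p + 3)*(p - 2)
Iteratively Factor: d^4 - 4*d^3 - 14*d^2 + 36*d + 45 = (d - 5)*(d^3 + d^2 - 9*d - 9) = (d - 5)*(d + 3)*(d^2 - 2*d - 3) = (d - 5)*(d - 3)*(d + 3)*(d + 1)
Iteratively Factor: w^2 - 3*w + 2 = (w - 2)*(w - 1)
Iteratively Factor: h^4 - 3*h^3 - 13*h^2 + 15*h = (h)*(h^3 - 3*h^2 - 13*h + 15) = h*(h - 5)*(h^2 + 2*h - 3) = h*(h - 5)*(h - 1)*(h + 3)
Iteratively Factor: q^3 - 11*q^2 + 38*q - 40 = (q - 5)*(q^2 - 6*q + 8) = (q - 5)*(q - 4)*(q - 2)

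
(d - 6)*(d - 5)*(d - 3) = d^3 - 14*d^2 + 63*d - 90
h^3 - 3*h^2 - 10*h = h*(h - 5)*(h + 2)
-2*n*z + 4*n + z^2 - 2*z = (-2*n + z)*(z - 2)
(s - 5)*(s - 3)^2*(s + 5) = s^4 - 6*s^3 - 16*s^2 + 150*s - 225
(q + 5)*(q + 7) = q^2 + 12*q + 35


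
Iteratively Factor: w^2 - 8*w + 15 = (w - 3)*(w - 5)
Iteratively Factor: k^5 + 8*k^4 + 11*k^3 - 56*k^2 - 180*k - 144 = (k + 3)*(k^4 + 5*k^3 - 4*k^2 - 44*k - 48) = (k + 2)*(k + 3)*(k^3 + 3*k^2 - 10*k - 24) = (k - 3)*(k + 2)*(k + 3)*(k^2 + 6*k + 8) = (k - 3)*(k + 2)*(k + 3)*(k + 4)*(k + 2)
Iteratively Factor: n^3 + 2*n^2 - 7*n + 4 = (n - 1)*(n^2 + 3*n - 4) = (n - 1)^2*(n + 4)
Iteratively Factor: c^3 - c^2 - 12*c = (c)*(c^2 - c - 12) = c*(c + 3)*(c - 4)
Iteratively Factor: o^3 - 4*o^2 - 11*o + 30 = (o - 2)*(o^2 - 2*o - 15) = (o - 5)*(o - 2)*(o + 3)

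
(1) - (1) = 0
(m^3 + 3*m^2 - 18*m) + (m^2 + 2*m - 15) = m^3 + 4*m^2 - 16*m - 15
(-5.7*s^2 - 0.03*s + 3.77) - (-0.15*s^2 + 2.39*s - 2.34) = -5.55*s^2 - 2.42*s + 6.11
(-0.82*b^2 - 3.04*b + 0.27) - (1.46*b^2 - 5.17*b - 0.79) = -2.28*b^2 + 2.13*b + 1.06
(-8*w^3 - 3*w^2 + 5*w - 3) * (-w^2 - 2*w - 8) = 8*w^5 + 19*w^4 + 65*w^3 + 17*w^2 - 34*w + 24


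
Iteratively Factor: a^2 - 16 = (a - 4)*(a + 4)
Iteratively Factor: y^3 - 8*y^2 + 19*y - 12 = (y - 3)*(y^2 - 5*y + 4) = (y - 3)*(y - 1)*(y - 4)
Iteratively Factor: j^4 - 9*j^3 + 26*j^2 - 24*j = (j)*(j^3 - 9*j^2 + 26*j - 24) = j*(j - 2)*(j^2 - 7*j + 12) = j*(j - 4)*(j - 2)*(j - 3)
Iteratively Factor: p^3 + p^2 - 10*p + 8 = (p - 2)*(p^2 + 3*p - 4) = (p - 2)*(p + 4)*(p - 1)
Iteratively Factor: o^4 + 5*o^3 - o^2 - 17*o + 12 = (o - 1)*(o^3 + 6*o^2 + 5*o - 12) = (o - 1)*(o + 3)*(o^2 + 3*o - 4) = (o - 1)^2*(o + 3)*(o + 4)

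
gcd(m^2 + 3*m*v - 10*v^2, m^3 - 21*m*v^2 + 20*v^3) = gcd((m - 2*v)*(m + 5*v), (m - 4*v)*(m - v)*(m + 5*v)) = m + 5*v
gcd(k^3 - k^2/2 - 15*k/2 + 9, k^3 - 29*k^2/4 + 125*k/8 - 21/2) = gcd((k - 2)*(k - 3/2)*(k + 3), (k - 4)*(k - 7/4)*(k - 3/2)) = k - 3/2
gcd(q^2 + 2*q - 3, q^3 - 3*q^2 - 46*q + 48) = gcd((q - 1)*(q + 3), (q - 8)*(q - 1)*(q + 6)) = q - 1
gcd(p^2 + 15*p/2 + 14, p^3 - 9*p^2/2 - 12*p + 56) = p + 7/2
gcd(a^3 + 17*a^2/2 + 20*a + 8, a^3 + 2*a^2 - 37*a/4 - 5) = a^2 + 9*a/2 + 2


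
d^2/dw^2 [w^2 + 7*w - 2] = 2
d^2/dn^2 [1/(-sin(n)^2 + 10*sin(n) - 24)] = 2*(2*sin(n)^4 - 15*sin(n)^3 - sin(n)^2 + 150*sin(n) - 76)/(sin(n)^2 - 10*sin(n) + 24)^3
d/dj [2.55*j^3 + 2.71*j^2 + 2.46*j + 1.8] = 7.65*j^2 + 5.42*j + 2.46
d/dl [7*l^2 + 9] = 14*l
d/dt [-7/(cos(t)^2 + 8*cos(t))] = -14*(cos(t) + 4)*sin(t)/((cos(t) + 8)^2*cos(t)^2)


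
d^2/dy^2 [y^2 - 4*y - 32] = 2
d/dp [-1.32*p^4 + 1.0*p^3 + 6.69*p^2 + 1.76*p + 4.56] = -5.28*p^3 + 3.0*p^2 + 13.38*p + 1.76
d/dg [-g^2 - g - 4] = -2*g - 1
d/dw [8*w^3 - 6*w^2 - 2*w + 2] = 24*w^2 - 12*w - 2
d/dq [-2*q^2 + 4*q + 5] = 4 - 4*q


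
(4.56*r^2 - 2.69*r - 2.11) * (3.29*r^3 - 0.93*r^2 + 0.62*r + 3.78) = 15.0024*r^5 - 13.0909*r^4 - 1.613*r^3 + 17.5313*r^2 - 11.4764*r - 7.9758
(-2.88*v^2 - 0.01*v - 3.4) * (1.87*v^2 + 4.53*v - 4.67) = -5.3856*v^4 - 13.0651*v^3 + 7.0463*v^2 - 15.3553*v + 15.878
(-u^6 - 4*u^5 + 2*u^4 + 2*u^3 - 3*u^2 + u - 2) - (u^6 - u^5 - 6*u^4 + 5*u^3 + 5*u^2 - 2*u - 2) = -2*u^6 - 3*u^5 + 8*u^4 - 3*u^3 - 8*u^2 + 3*u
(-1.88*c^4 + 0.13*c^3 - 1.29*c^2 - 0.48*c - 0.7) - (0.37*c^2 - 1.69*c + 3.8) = -1.88*c^4 + 0.13*c^3 - 1.66*c^2 + 1.21*c - 4.5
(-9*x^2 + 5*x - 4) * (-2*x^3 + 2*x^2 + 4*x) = 18*x^5 - 28*x^4 - 18*x^3 + 12*x^2 - 16*x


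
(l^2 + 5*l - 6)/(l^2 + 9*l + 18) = (l - 1)/(l + 3)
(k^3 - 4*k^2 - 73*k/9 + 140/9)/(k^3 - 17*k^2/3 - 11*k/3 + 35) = (k - 4/3)/(k - 3)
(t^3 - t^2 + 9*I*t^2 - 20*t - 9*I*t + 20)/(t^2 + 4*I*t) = t - 1 + 5*I - 5*I/t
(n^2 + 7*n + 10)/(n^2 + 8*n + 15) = (n + 2)/(n + 3)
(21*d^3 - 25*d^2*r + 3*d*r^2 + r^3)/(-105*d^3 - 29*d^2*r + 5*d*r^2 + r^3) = (3*d^2 - 4*d*r + r^2)/(-15*d^2 - 2*d*r + r^2)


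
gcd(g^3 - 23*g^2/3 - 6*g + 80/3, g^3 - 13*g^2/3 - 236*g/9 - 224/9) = g - 8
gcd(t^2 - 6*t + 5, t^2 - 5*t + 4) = t - 1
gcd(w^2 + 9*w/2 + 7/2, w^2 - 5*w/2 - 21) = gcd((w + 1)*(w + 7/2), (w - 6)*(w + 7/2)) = w + 7/2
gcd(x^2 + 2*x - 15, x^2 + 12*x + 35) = x + 5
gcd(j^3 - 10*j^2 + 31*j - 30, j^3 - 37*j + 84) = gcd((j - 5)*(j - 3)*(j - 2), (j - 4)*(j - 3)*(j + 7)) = j - 3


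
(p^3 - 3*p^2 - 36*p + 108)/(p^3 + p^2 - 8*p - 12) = (p^2 - 36)/(p^2 + 4*p + 4)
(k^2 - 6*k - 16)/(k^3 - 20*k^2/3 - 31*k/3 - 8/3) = 3*(k + 2)/(3*k^2 + 4*k + 1)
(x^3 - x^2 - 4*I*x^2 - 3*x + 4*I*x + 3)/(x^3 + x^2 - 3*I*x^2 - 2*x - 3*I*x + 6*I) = (x - I)/(x + 2)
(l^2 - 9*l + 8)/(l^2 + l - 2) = (l - 8)/(l + 2)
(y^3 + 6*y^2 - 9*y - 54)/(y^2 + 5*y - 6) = (y^2 - 9)/(y - 1)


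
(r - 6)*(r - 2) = r^2 - 8*r + 12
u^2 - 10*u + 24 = (u - 6)*(u - 4)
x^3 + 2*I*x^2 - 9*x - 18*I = (x - 3)*(x + 3)*(x + 2*I)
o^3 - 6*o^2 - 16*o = o*(o - 8)*(o + 2)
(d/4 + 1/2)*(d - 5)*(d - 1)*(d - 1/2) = d^4/4 - 9*d^3/8 - 5*d^2/4 + 27*d/8 - 5/4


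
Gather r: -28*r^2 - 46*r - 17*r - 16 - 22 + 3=-28*r^2 - 63*r - 35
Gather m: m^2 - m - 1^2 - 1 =m^2 - m - 2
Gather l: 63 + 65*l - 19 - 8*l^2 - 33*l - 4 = -8*l^2 + 32*l + 40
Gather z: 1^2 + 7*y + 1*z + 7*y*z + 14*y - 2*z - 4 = 21*y + z*(7*y - 1) - 3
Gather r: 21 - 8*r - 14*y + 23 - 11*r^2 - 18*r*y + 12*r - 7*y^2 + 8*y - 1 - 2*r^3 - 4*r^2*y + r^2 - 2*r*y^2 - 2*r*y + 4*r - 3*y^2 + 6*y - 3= -2*r^3 + r^2*(-4*y - 10) + r*(-2*y^2 - 20*y + 8) - 10*y^2 + 40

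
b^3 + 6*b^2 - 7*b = b*(b - 1)*(b + 7)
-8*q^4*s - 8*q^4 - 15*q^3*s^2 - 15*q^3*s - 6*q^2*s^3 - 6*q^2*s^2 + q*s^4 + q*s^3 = (-8*q + s)*(q + s)^2*(q*s + q)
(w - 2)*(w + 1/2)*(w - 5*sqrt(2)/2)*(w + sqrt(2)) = w^4 - 3*sqrt(2)*w^3/2 - 3*w^3/2 - 6*w^2 + 9*sqrt(2)*w^2/4 + 3*sqrt(2)*w/2 + 15*w/2 + 5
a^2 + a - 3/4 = (a - 1/2)*(a + 3/2)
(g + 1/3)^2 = g^2 + 2*g/3 + 1/9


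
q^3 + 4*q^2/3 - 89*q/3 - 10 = (q - 5)*(q + 1/3)*(q + 6)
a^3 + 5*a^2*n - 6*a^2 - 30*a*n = a*(a - 6)*(a + 5*n)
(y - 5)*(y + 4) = y^2 - y - 20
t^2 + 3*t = t*(t + 3)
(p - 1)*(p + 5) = p^2 + 4*p - 5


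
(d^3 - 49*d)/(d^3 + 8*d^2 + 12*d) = (d^2 - 49)/(d^2 + 8*d + 12)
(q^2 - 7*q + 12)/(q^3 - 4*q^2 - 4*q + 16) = (q - 3)/(q^2 - 4)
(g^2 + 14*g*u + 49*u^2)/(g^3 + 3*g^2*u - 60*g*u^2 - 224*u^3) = (-g - 7*u)/(-g^2 + 4*g*u + 32*u^2)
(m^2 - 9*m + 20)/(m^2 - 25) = (m - 4)/(m + 5)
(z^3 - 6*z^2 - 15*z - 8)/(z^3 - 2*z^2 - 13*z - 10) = (z^2 - 7*z - 8)/(z^2 - 3*z - 10)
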